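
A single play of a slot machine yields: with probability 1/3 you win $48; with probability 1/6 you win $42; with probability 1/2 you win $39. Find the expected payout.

42.5

E[payout] = 48·1/3 + 42·1/6 + 39·1/2
 = 16 + 7 + 39/2
 = 85/2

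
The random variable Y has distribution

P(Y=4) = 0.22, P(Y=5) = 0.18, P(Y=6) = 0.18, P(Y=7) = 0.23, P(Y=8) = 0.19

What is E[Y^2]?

E[Y^2] = Σ y^2·P(Y=y)
 = 16·0.22 + 25·0.18 + 36·0.18 + 49·0.23 + 64·0.19
 = 3.52 + 4.5 + 6.48 + 11.27 + 12.16
 = 37.93

37.93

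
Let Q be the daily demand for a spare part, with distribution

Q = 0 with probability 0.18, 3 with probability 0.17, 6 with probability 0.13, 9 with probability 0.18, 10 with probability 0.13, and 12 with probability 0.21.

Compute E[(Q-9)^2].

23.89

E[(Q-9)^2] = Σ (q-9)^2·P(Q=q)
 = 81·0.18 + 36·0.17 + 9·0.13 + 0·0.18 + 1·0.13 + 9·0.21
 = 14.58 + 6.12 + 1.17 + 0 + 0.13 + 1.89
 = 23.89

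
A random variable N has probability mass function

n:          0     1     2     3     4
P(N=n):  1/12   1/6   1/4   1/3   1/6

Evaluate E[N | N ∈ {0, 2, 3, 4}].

P(N ∈ {0, 2, 3, 4}) = 1/12 + 1/4 + 1/3 + 1/6 = 5/6.
E[N | N ∈ {0, 2, 3, 4}] = [0·1/12 + 2·1/4 + 3·1/3 + 4·1/6] / (5/6)
 = 13/6 / (5/6)
 = 13/5

2.6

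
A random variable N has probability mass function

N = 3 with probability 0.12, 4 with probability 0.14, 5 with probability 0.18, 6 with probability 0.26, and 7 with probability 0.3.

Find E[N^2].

E[N^2] = Σ n^2·P(N=n)
 = 9·0.12 + 16·0.14 + 25·0.18 + 36·0.26 + 49·0.3
 = 1.08 + 2.24 + 4.5 + 9.36 + 14.7
 = 31.88

31.88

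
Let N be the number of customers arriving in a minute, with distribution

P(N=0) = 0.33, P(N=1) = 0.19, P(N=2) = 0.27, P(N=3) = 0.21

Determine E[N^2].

3.16

E[N^2] = Σ n^2·P(N=n)
 = 0·0.33 + 1·0.19 + 4·0.27 + 9·0.21
 = 0 + 0.19 + 1.08 + 1.89
 = 3.16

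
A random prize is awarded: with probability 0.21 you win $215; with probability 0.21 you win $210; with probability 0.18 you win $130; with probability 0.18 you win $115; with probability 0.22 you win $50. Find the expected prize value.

144.35

E[payout] = 215·0.21 + 210·0.21 + 130·0.18 + 115·0.18 + 50·0.22
 = 45.15 + 44.1 + 23.4 + 20.7 + 11
 = 144.35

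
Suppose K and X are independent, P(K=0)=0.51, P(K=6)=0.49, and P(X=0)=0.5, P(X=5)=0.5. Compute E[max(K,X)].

4.215

E[max(K,X)] = Σ_k Σ_x max(k,x) · P(K=k)P(X=x)
 = 0·0.255 + 5·0.255 + 6·0.245 + 6·0.245
 = 0 + 1.275 + 1.47 + 1.47
 = 4.215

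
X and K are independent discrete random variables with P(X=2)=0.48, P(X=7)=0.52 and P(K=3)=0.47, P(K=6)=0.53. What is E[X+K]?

9.19

E[X+K] = Σ_x Σ_k (x+k) · P(X=x)P(K=k)
 = 5·0.2256 + 8·0.2544 + 10·0.2444 + 13·0.2756
 = 1.128 + 2.0352 + 2.444 + 3.5828
 = 9.19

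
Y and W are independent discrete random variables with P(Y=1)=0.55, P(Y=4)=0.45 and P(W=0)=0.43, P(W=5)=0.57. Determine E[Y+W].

5.2

E[Y+W] = Σ_y Σ_w (y+w) · P(Y=y)P(W=w)
 = 1·0.2365 + 6·0.3135 + 4·0.1935 + 9·0.2565
 = 0.2365 + 1.881 + 0.774 + 2.3085
 = 5.2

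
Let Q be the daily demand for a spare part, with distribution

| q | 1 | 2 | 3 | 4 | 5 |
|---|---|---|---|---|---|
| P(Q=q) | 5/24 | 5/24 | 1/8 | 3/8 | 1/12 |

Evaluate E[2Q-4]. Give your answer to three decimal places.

E[2Q-4] = Σ (2q-4)·P(Q=q)
 = (-2)·5/24 + 0·5/24 + 2·1/8 + 4·3/8 + 6·1/12
 = (-5/12) + 0 + 1/4 + 3/2 + 1/2
 = 11/6

1.833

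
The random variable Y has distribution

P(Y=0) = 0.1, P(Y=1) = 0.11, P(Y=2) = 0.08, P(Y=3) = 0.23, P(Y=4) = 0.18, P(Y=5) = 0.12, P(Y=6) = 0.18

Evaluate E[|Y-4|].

1.6

E[|Y-4|] = Σ |y-4|·P(Y=y)
 = 4·0.1 + 3·0.11 + 2·0.08 + 1·0.23 + 0·0.18 + 1·0.12 + 2·0.18
 = 0.4 + 0.33 + 0.16 + 0.23 + 0 + 0.12 + 0.36
 = 1.6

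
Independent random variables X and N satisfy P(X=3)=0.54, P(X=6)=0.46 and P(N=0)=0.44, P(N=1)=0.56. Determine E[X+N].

4.94

E[X+N] = Σ_x Σ_n (x+n) · P(X=x)P(N=n)
 = 3·0.2376 + 4·0.3024 + 6·0.2024 + 7·0.2576
 = 0.7128 + 1.2096 + 1.2144 + 1.8032
 = 4.94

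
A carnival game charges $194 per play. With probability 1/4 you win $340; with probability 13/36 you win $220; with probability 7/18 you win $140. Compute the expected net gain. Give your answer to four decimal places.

E[payout] = 340·1/4 + 220·13/36 + 140·7/18
 = 85 + 715/9 + 490/9
 = 1970/9
Net = 1970/9 - 194 = 224/9

24.8889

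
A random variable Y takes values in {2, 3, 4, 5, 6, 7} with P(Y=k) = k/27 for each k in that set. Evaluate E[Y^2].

E[Y^2] = Σ y^2·P(Y=y)
 = 4·2/27 + 9·1/9 + 16·4/27 + 25·5/27 + 36·2/9 + 49·7/27
 = 8/27 + 1 + 64/27 + 125/27 + 8 + 343/27
 = 29

29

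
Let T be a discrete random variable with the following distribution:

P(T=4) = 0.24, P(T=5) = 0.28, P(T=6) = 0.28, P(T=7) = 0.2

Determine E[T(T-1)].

E[T(T-1)] = Σ t(t-1)·P(T=t)
 = 12·0.24 + 20·0.28 + 30·0.28 + 42·0.2
 = 2.88 + 5.6 + 8.4 + 8.4
 = 25.28

25.28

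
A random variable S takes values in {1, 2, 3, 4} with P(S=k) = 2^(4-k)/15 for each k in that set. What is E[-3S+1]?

E[-3S+1] = Σ (-3s+1)·P(S=s)
 = (-2)·8/15 + (-5)·4/15 + (-8)·2/15 + (-11)·1/15
 = (-16/15) + (-4/3) + (-16/15) + (-11/15)
 = -21/5

-4.2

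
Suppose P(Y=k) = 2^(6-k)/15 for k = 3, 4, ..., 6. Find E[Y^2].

14.8

E[Y^2] = Σ y^2·P(Y=y)
 = 9·8/15 + 16·4/15 + 25·2/15 + 36·1/15
 = 24/5 + 64/15 + 10/3 + 12/5
 = 74/5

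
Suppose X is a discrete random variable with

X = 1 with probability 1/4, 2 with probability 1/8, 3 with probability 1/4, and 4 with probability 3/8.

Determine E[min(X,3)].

E[min(X,3)] = Σ min(x,3)·P(X=x)
 = 1·1/4 + 2·1/8 + 3·1/4 + 3·3/8
 = 1/4 + 1/4 + 3/4 + 9/8
 = 19/8

2.375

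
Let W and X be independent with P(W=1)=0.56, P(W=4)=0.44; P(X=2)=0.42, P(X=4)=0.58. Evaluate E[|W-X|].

E[|W-X|] = Σ_w Σ_x |w-x| · P(W=w)P(X=x)
 = 1·0.2352 + 3·0.3248 + 2·0.1848 + 0·0.2552
 = 0.2352 + 0.9744 + 0.3696 + 0
 = 1.5792

1.5792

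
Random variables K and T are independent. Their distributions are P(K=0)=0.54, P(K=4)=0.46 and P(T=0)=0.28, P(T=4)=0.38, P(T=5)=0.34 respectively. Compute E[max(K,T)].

3.7352

E[max(K,T)] = Σ_k Σ_t max(k,t) · P(K=k)P(T=t)
 = 0·0.1512 + 4·0.2052 + 5·0.1836 + 4·0.1288 + 4·0.1748 + 5·0.1564
 = 0 + 0.8208 + 0.918 + 0.5152 + 0.6992 + 0.782
 = 3.7352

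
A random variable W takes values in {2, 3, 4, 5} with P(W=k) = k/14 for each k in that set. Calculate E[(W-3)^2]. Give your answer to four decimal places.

E[(W-3)^2] = Σ (w-3)^2·P(W=w)
 = 1·1/7 + 0·3/14 + 1·2/7 + 4·5/14
 = 1/7 + 0 + 2/7 + 10/7
 = 13/7

1.8571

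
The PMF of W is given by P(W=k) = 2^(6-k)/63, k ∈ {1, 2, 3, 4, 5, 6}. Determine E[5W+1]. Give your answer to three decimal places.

E[5W+1] = Σ (5w+1)·P(W=w)
 = 6·32/63 + 11·16/63 + 16·8/63 + 21·4/63 + 26·2/63 + 31·1/63
 = 64/21 + 176/63 + 128/63 + 4/3 + 52/63 + 31/63
 = 221/21

10.524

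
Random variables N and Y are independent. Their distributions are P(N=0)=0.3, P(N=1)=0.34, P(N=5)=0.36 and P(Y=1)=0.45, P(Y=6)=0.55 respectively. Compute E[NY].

E[NY] = Σ_n Σ_y ny · P(N=n)P(Y=y)
 = 0·0.135 + 0·0.165 + 1·0.153 + 6·0.187 + 5·0.162 + 30·0.198
 = 0 + 0 + 0.153 + 1.122 + 0.81 + 5.94
 = 8.025

8.025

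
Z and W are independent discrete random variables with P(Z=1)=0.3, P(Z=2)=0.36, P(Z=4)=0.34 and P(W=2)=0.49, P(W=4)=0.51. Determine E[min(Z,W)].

E[min(Z,W)] = Σ_z Σ_w min(z,w) · P(Z=z)P(W=w)
 = 1·0.147 + 1·0.153 + 2·0.1764 + 2·0.1836 + 2·0.1666 + 4·0.1734
 = 0.147 + 0.153 + 0.3528 + 0.3672 + 0.3332 + 0.6936
 = 2.0468

2.0468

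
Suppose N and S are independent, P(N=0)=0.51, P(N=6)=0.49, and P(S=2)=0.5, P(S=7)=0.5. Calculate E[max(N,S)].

5.48

E[max(N,S)] = Σ_n Σ_s max(n,s) · P(N=n)P(S=s)
 = 2·0.255 + 7·0.255 + 6·0.245 + 7·0.245
 = 0.51 + 1.785 + 1.47 + 1.715
 = 5.48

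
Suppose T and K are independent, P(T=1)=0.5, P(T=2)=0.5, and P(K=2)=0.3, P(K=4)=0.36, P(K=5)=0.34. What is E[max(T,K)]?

3.74

E[max(T,K)] = Σ_t Σ_k max(t,k) · P(T=t)P(K=k)
 = 2·0.15 + 4·0.18 + 5·0.17 + 2·0.15 + 4·0.18 + 5·0.17
 = 0.3 + 0.72 + 0.85 + 0.3 + 0.72 + 0.85
 = 3.74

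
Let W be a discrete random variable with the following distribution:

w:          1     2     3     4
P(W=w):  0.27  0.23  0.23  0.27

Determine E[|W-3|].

E[|W-3|] = Σ |w-3|·P(W=w)
 = 2·0.27 + 1·0.23 + 0·0.23 + 1·0.27
 = 0.54 + 0.23 + 0 + 0.27
 = 1.04

1.04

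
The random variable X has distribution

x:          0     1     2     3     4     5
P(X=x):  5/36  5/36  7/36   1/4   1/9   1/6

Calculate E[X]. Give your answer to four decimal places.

2.5556

E[X] = Σ x·P(X=x)
 = 0·5/36 + 1·5/36 + 2·7/36 + 3·1/4 + 4·1/9 + 5·1/6
 = 0 + 5/36 + 7/18 + 3/4 + 4/9 + 5/6
 = 23/9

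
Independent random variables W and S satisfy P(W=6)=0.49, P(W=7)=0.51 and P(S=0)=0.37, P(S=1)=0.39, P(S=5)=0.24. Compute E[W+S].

E[W+S] = Σ_w Σ_s (w+s) · P(W=w)P(S=s)
 = 6·0.1813 + 7·0.1911 + 11·0.1176 + 7·0.1887 + 8·0.1989 + 12·0.1224
 = 1.0878 + 1.3377 + 1.2936 + 1.3209 + 1.5912 + 1.4688
 = 8.1

8.1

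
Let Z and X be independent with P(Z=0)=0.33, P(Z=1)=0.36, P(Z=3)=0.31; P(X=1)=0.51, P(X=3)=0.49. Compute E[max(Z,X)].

2.2962

E[max(Z,X)] = Σ_z Σ_x max(z,x) · P(Z=z)P(X=x)
 = 1·0.1683 + 3·0.1617 + 1·0.1836 + 3·0.1764 + 3·0.1581 + 3·0.1519
 = 0.1683 + 0.4851 + 0.1836 + 0.5292 + 0.4743 + 0.4557
 = 2.2962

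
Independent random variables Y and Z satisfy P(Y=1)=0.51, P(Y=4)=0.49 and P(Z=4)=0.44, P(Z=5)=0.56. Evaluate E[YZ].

E[YZ] = Σ_y Σ_z yz · P(Y=y)P(Z=z)
 = 4·0.2244 + 5·0.2856 + 16·0.2156 + 20·0.2744
 = 0.8976 + 1.428 + 3.4496 + 5.488
 = 11.2632

11.2632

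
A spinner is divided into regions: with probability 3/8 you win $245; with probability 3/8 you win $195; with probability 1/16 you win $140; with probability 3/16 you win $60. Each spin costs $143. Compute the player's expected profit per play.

42

E[payout] = 245·3/8 + 195·3/8 + 140·1/16 + 60·3/16
 = 735/8 + 585/8 + 35/4 + 45/4
 = 185
Net = 185 - 143 = 42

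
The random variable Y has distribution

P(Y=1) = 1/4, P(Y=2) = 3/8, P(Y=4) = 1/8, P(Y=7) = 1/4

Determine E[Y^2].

E[Y^2] = Σ y^2·P(Y=y)
 = 1·1/4 + 4·3/8 + 16·1/8 + 49·1/4
 = 1/4 + 3/2 + 2 + 49/4
 = 16

16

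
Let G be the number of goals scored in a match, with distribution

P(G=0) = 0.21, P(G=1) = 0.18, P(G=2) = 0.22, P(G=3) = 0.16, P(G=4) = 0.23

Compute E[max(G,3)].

3.23

E[max(G,3)] = Σ max(g,3)·P(G=g)
 = 3·0.21 + 3·0.18 + 3·0.22 + 3·0.16 + 4·0.23
 = 0.63 + 0.54 + 0.66 + 0.48 + 0.92
 = 3.23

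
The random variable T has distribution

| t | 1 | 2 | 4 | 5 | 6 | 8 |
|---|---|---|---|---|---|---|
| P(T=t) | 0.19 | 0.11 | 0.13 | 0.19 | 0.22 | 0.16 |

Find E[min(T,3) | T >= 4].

P(T >= 4) = 0.13 + 0.19 + 0.22 + 0.16 = 0.7.
E[min(T,3) | T >= 4] = [3·0.13 + 3·0.19 + 3·0.22 + 3·0.16] / 0.7
 = 2.1 / 0.7
 = 3

3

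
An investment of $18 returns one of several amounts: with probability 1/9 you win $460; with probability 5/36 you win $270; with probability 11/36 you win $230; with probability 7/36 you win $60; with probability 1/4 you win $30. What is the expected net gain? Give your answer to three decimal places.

160.056

E[payout] = 460·1/9 + 270·5/36 + 230·11/36 + 60·7/36 + 30·1/4
 = 460/9 + 75/2 + 1265/18 + 35/3 + 15/2
 = 3205/18
Net = 3205/18 - 18 = 2881/18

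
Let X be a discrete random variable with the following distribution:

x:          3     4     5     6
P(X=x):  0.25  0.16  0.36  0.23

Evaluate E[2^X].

30.8

E[2^X] = Σ 2^x·P(X=x)
 = 8·0.25 + 16·0.16 + 32·0.36 + 64·0.23
 = 2 + 2.56 + 11.52 + 14.72
 = 30.8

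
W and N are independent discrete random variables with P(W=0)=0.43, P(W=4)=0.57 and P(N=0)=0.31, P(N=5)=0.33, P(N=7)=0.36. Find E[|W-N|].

3.3036

E[|W-N|] = Σ_w Σ_n |w-n| · P(W=w)P(N=n)
 = 0·0.1333 + 5·0.1419 + 7·0.1548 + 4·0.1767 + 1·0.1881 + 3·0.2052
 = 0 + 0.7095 + 1.0836 + 0.7068 + 0.1881 + 0.6156
 = 3.3036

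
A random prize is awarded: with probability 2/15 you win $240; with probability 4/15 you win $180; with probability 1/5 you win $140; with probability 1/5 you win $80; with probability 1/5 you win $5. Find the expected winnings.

125

E[payout] = 240·2/15 + 180·4/15 + 140·1/5 + 80·1/5 + 5·1/5
 = 32 + 48 + 28 + 16 + 1
 = 125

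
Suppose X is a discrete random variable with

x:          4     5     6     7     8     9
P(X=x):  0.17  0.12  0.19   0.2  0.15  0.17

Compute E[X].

E[X] = Σ x·P(X=x)
 = 4·0.17 + 5·0.12 + 6·0.19 + 7·0.2 + 8·0.15 + 9·0.17
 = 0.68 + 0.6 + 1.14 + 1.4 + 1.2 + 1.53
 = 6.55

6.55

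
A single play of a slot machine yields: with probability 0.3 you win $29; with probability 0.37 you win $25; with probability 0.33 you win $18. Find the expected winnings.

23.89

E[payout] = 29·0.3 + 25·0.37 + 18·0.33
 = 8.7 + 9.25 + 5.94
 = 23.89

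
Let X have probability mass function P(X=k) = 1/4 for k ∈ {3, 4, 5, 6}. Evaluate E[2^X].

30

E[2^X] = Σ 2^x·P(X=x)
 = 8·1/4 + 16·1/4 + 32·1/4 + 64·1/4
 = 2 + 4 + 8 + 16
 = 30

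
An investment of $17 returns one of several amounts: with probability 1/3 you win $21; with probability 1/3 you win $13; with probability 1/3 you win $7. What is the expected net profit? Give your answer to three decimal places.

E[payout] = 21·1/3 + 13·1/3 + 7·1/3
 = 7 + 13/3 + 7/3
 = 41/3
Net = 41/3 - 17 = -10/3

-3.333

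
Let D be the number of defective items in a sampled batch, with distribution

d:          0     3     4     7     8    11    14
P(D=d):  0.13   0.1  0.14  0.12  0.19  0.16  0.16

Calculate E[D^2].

E[D^2] = Σ d^2·P(D=d)
 = 0·0.13 + 9·0.1 + 16·0.14 + 49·0.12 + 64·0.19 + 121·0.16 + 196·0.16
 = 0 + 0.9 + 2.24 + 5.88 + 12.16 + 19.36 + 31.36
 = 71.9

71.9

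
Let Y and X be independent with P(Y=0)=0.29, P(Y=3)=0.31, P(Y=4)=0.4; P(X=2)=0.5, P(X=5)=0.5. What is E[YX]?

E[YX] = Σ_y Σ_x yx · P(Y=y)P(X=x)
 = 0·0.145 + 0·0.145 + 6·0.155 + 15·0.155 + 8·0.2 + 20·0.2
 = 0 + 0 + 0.93 + 2.325 + 1.6 + 4
 = 8.855

8.855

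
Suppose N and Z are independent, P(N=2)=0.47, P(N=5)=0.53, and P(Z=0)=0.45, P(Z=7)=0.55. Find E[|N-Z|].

3.491

E[|N-Z|] = Σ_n Σ_z |n-z| · P(N=n)P(Z=z)
 = 2·0.2115 + 5·0.2585 + 5·0.2385 + 2·0.2915
 = 0.423 + 1.2925 + 1.1925 + 0.583
 = 3.491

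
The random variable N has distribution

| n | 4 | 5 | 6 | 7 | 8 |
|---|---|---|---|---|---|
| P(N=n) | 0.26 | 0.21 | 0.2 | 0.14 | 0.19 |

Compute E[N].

5.79

E[N] = Σ n·P(N=n)
 = 4·0.26 + 5·0.21 + 6·0.2 + 7·0.14 + 8·0.19
 = 1.04 + 1.05 + 1.2 + 0.98 + 1.52
 = 5.79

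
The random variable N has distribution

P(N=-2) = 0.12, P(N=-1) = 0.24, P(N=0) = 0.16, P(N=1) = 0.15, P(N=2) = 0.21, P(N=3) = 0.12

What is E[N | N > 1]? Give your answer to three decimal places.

P(N > 1) = 0.21 + 0.12 = 0.33.
E[N | N > 1] = [2·0.21 + 3·0.12] / 0.33
 = 0.78 / 0.33
 = 26/11

2.364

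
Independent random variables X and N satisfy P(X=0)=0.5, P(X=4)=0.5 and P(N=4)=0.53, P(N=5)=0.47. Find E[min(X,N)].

E[min(X,N)] = Σ_x Σ_n min(x,n) · P(X=x)P(N=n)
 = 0·0.265 + 0·0.235 + 4·0.265 + 4·0.235
 = 0 + 0 + 1.06 + 0.94
 = 2

2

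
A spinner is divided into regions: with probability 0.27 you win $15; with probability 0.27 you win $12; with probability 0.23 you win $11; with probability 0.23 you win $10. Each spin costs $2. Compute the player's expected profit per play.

E[payout] = 15·0.27 + 12·0.27 + 11·0.23 + 10·0.23
 = 4.05 + 3.24 + 2.53 + 2.3
 = 12.12
Net = 12.12 - 2 = 10.12

10.12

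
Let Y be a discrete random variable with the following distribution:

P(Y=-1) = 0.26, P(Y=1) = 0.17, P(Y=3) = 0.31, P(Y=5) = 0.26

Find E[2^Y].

11.27

E[2^Y] = Σ 2^y·P(Y=y)
 = 0.5·0.26 + 2·0.17 + 8·0.31 + 32·0.26
 = 0.13 + 0.34 + 2.48 + 8.32
 = 11.27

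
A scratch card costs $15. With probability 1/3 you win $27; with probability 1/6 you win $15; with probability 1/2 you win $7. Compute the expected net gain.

E[payout] = 27·1/3 + 15·1/6 + 7·1/2
 = 9 + 5/2 + 7/2
 = 15
Net = 15 - 15 = 0

0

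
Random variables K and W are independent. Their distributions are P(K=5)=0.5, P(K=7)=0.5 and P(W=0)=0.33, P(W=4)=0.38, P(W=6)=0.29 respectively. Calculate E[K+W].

9.26

E[K+W] = Σ_k Σ_w (k+w) · P(K=k)P(W=w)
 = 5·0.165 + 9·0.19 + 11·0.145 + 7·0.165 + 11·0.19 + 13·0.145
 = 0.825 + 1.71 + 1.595 + 1.155 + 2.09 + 1.885
 = 9.26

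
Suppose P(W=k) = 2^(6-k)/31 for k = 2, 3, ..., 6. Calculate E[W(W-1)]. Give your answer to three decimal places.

6.387

E[W(W-1)] = Σ w(w-1)·P(W=w)
 = 2·16/31 + 6·8/31 + 12·4/31 + 20·2/31 + 30·1/31
 = 32/31 + 48/31 + 48/31 + 40/31 + 30/31
 = 198/31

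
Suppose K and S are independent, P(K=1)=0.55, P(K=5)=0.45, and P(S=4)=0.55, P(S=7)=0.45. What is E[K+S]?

E[K+S] = Σ_k Σ_s (k+s) · P(K=k)P(S=s)
 = 5·0.3025 + 8·0.2475 + 9·0.2475 + 12·0.2025
 = 1.5125 + 1.98 + 2.2275 + 2.43
 = 8.15

8.15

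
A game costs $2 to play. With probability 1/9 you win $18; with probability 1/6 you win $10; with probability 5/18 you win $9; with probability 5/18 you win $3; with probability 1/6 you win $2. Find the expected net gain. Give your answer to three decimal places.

5.333

E[payout] = 18·1/9 + 10·1/6 + 9·5/18 + 3·5/18 + 2·1/6
 = 2 + 5/3 + 5/2 + 5/6 + 1/3
 = 22/3
Net = 22/3 - 2 = 16/3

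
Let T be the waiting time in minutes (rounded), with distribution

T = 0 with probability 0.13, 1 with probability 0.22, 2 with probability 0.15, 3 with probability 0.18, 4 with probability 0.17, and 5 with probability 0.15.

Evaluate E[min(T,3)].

2.02

E[min(T,3)] = Σ min(t,3)·P(T=t)
 = 0·0.13 + 1·0.22 + 2·0.15 + 3·0.18 + 3·0.17 + 3·0.15
 = 0 + 0.22 + 0.3 + 0.54 + 0.51 + 0.45
 = 2.02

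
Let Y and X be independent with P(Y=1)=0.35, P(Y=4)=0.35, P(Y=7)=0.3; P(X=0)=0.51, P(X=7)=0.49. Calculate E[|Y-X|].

3.507

E[|Y-X|] = Σ_y Σ_x |y-x| · P(Y=y)P(X=x)
 = 1·0.1785 + 6·0.1715 + 4·0.1785 + 3·0.1715 + 7·0.153 + 0·0.147
 = 0.1785 + 1.029 + 0.714 + 0.5145 + 1.071 + 0
 = 3.507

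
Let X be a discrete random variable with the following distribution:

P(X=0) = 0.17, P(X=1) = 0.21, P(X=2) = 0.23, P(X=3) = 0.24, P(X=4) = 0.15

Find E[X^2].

E[X^2] = Σ x^2·P(X=x)
 = 0·0.17 + 1·0.21 + 4·0.23 + 9·0.24 + 16·0.15
 = 0 + 0.21 + 0.92 + 2.16 + 2.4
 = 5.69

5.69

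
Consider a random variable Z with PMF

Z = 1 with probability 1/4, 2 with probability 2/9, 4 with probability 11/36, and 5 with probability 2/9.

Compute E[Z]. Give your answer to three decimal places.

E[Z] = Σ z·P(Z=z)
 = 1·1/4 + 2·2/9 + 4·11/36 + 5·2/9
 = 1/4 + 4/9 + 11/9 + 10/9
 = 109/36

3.028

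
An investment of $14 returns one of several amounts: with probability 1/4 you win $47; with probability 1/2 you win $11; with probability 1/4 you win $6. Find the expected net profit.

E[payout] = 47·1/4 + 11·1/2 + 6·1/4
 = 47/4 + 11/2 + 3/2
 = 75/4
Net = 75/4 - 14 = 19/4

4.75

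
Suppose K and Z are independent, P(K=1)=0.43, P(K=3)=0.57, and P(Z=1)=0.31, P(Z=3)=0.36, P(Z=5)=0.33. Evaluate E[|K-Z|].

E[|K-Z|] = Σ_k Σ_z |k-z| · P(K=k)P(Z=z)
 = 0·0.1333 + 2·0.1548 + 4·0.1419 + 2·0.1767 + 0·0.2052 + 2·0.1881
 = 0 + 0.3096 + 0.5676 + 0.3534 + 0 + 0.3762
 = 1.6068

1.6068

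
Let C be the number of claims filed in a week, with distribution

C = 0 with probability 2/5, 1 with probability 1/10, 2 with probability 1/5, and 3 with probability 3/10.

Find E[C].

1.4

E[C] = Σ c·P(C=c)
 = 0·2/5 + 1·1/10 + 2·1/5 + 3·3/10
 = 0 + 1/10 + 2/5 + 9/10
 = 7/5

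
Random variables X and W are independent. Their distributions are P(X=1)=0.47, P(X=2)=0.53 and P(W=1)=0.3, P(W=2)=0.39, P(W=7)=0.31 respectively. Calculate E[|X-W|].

E[|X-W|] = Σ_x Σ_w |x-w| · P(X=x)P(W=w)
 = 0·0.141 + 1·0.1833 + 6·0.1457 + 1·0.159 + 0·0.2067 + 5·0.1643
 = 0 + 0.1833 + 0.8742 + 0.159 + 0 + 0.8215
 = 2.038

2.038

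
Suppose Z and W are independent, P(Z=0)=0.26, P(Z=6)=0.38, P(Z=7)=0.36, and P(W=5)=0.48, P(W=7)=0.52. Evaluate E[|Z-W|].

2.296

E[|Z-W|] = Σ_z Σ_w |z-w| · P(Z=z)P(W=w)
 = 5·0.1248 + 7·0.1352 + 1·0.1824 + 1·0.1976 + 2·0.1728 + 0·0.1872
 = 0.624 + 0.9464 + 0.1824 + 0.1976 + 0.3456 + 0
 = 2.296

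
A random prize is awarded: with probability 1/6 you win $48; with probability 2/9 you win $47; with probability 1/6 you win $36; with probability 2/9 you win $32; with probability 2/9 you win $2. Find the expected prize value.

32

E[payout] = 48·1/6 + 47·2/9 + 36·1/6 + 32·2/9 + 2·2/9
 = 8 + 94/9 + 6 + 64/9 + 4/9
 = 32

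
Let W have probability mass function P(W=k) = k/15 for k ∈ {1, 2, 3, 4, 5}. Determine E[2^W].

17.2

E[2^W] = Σ 2^w·P(W=w)
 = 2·1/15 + 4·2/15 + 8·1/5 + 16·4/15 + 32·1/3
 = 2/15 + 8/15 + 8/5 + 64/15 + 32/3
 = 86/5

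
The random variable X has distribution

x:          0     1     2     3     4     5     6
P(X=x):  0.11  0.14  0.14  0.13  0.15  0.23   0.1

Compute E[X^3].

E[X^3] = Σ x^3·P(X=x)
 = 0·0.11 + 1·0.14 + 8·0.14 + 27·0.13 + 64·0.15 + 125·0.23 + 216·0.1
 = 0 + 0.14 + 1.12 + 3.51 + 9.6 + 28.75 + 21.6
 = 64.72

64.72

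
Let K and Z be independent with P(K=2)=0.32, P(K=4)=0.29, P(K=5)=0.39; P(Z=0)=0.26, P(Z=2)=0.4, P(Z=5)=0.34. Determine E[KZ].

E[KZ] = Σ_k Σ_z kz · P(K=k)P(Z=z)
 = 0·0.0832 + 4·0.128 + 10·0.1088 + 0·0.0754 + 8·0.116 + 20·0.0986 + 0·0.1014 + 10·0.156 + 25·0.1326
 = 0 + 0.512 + 1.088 + 0 + 0.928 + 1.972 + 0 + 1.56 + 3.315
 = 9.375

9.375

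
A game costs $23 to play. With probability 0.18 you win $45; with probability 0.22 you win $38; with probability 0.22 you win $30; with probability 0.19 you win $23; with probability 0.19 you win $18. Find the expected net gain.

7.85

E[payout] = 45·0.18 + 38·0.22 + 30·0.22 + 23·0.19 + 18·0.19
 = 8.1 + 8.36 + 6.6 + 4.37 + 3.42
 = 30.85
Net = 30.85 - 23 = 7.85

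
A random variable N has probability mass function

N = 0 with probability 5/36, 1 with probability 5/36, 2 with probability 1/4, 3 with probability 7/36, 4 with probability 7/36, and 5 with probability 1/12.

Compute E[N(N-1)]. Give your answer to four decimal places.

E[N(N-1)] = Σ n(n-1)·P(N=n)
 = 0·5/36 + 0·5/36 + 2·1/4 + 6·7/36 + 12·7/36 + 20·1/12
 = 0 + 0 + 1/2 + 7/6 + 7/3 + 5/3
 = 17/3

5.6667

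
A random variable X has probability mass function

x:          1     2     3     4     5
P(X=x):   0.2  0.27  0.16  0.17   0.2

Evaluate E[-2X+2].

E[-2X+2] = Σ (-2x+2)·P(X=x)
 = 0·0.2 + (-2)·0.27 + (-4)·0.16 + (-6)·0.17 + (-8)·0.2
 = 0 + (-0.54) + (-0.64) + (-1.02) + (-1.6)
 = -3.8

-3.8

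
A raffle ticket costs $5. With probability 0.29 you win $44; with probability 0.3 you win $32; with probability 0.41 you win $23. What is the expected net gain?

26.79

E[payout] = 44·0.29 + 32·0.3 + 23·0.41
 = 12.76 + 9.6 + 9.43
 = 31.79
Net = 31.79 - 5 = 26.79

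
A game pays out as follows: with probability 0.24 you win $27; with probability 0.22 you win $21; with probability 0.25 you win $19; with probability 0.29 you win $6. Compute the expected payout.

17.59

E[payout] = 27·0.24 + 21·0.22 + 19·0.25 + 6·0.29
 = 6.48 + 4.62 + 4.75 + 1.74
 = 17.59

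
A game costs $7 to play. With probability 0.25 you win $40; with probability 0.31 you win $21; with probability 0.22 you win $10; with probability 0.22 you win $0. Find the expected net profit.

E[payout] = 40·0.25 + 21·0.31 + 10·0.22 + 0·0.22
 = 10 + 6.51 + 2.2 + 0
 = 18.71
Net = 18.71 - 7 = 11.71

11.71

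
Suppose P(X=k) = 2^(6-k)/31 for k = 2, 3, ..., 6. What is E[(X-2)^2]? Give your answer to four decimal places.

E[(X-2)^2] = Σ (x-2)^2·P(X=x)
 = 0·16/31 + 1·8/31 + 4·4/31 + 9·2/31 + 16·1/31
 = 0 + 8/31 + 16/31 + 18/31 + 16/31
 = 58/31

1.8710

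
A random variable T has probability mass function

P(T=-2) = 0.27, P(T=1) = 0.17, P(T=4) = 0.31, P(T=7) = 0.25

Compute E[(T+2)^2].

E[(T+2)^2] = Σ (t+2)^2·P(T=t)
 = 0·0.27 + 9·0.17 + 36·0.31 + 81·0.25
 = 0 + 1.53 + 11.16 + 20.25
 = 32.94

32.94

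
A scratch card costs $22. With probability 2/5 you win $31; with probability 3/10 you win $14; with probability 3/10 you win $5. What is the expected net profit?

-3.9

E[payout] = 31·2/5 + 14·3/10 + 5·3/10
 = 62/5 + 21/5 + 3/2
 = 181/10
Net = 181/10 - 22 = -39/10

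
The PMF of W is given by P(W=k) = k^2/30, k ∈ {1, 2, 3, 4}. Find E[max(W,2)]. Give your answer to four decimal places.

3.3667

E[max(W,2)] = Σ max(w,2)·P(W=w)
 = 2·1/30 + 2·2/15 + 3·3/10 + 4·8/15
 = 1/15 + 4/15 + 9/10 + 32/15
 = 101/30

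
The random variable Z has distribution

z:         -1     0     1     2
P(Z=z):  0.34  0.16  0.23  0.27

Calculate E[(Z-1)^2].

E[(Z-1)^2] = Σ (z-1)^2·P(Z=z)
 = 4·0.34 + 1·0.16 + 0·0.23 + 1·0.27
 = 1.36 + 0.16 + 0 + 0.27
 = 1.79

1.79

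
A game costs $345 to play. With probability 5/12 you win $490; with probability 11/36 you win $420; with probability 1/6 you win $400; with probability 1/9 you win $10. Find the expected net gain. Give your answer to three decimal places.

55.278

E[payout] = 490·5/12 + 420·11/36 + 400·1/6 + 10·1/9
 = 1225/6 + 385/3 + 200/3 + 10/9
 = 7205/18
Net = 7205/18 - 345 = 995/18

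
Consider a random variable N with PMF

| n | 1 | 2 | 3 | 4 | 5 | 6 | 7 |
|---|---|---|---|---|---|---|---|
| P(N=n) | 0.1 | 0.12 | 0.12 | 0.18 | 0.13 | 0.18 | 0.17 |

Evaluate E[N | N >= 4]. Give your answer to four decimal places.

5.5152

P(N >= 4) = 0.18 + 0.13 + 0.18 + 0.17 = 0.66.
E[N | N >= 4] = [4·0.18 + 5·0.13 + 6·0.18 + 7·0.17] / 0.66
 = 3.64 / 0.66
 = 182/33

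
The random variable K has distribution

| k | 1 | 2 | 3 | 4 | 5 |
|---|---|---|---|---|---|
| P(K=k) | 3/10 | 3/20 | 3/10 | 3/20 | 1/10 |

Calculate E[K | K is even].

P(K is even) = 3/20 + 3/20 = 3/10.
E[K | K is even] = [2·3/20 + 4·3/20] / (3/10)
 = 9/10 / (3/10)
 = 3

3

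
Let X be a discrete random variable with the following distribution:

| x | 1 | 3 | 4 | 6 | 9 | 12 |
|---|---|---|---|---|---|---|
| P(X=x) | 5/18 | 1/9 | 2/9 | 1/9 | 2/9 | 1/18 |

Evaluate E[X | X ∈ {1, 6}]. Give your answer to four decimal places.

P(X ∈ {1, 6}) = 5/18 + 1/9 = 7/18.
E[X | X ∈ {1, 6}] = [1·5/18 + 6·1/9] / (7/18)
 = 17/18 / (7/18)
 = 17/7

2.4286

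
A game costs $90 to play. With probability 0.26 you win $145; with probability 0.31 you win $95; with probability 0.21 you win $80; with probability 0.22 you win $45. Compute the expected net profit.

3.85

E[payout] = 145·0.26 + 95·0.31 + 80·0.21 + 45·0.22
 = 37.7 + 29.45 + 16.8 + 9.9
 = 93.85
Net = 93.85 - 90 = 3.85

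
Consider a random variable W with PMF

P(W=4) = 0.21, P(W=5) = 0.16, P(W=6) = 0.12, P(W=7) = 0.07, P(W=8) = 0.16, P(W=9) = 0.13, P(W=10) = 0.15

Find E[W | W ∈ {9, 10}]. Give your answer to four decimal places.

9.5357

P(W ∈ {9, 10}) = 0.13 + 0.15 = 0.28.
E[W | W ∈ {9, 10}] = [9·0.13 + 10·0.15] / 0.28
 = 2.67 / 0.28
 = 267/28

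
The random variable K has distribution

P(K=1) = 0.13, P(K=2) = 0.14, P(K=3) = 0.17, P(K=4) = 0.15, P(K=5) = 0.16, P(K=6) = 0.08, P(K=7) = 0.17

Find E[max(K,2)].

4.12

E[max(K,2)] = Σ max(k,2)·P(K=k)
 = 2·0.13 + 2·0.14 + 3·0.17 + 4·0.15 + 5·0.16 + 6·0.08 + 7·0.17
 = 0.26 + 0.28 + 0.51 + 0.6 + 0.8 + 0.48 + 1.19
 = 4.12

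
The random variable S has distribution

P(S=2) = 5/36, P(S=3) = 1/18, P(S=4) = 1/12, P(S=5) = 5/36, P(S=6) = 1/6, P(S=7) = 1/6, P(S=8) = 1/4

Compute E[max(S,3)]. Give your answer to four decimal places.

E[max(S,3)] = Σ max(s,3)·P(S=s)
 = 3·5/36 + 3·1/18 + 4·1/12 + 5·5/36 + 6·1/6 + 7·1/6 + 8·1/4
 = 5/12 + 1/6 + 1/3 + 25/36 + 1 + 7/6 + 2
 = 52/9

5.7778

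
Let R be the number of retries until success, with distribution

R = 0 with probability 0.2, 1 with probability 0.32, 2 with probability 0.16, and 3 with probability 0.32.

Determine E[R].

E[R] = Σ r·P(R=r)
 = 0·0.2 + 1·0.32 + 2·0.16 + 3·0.32
 = 0 + 0.32 + 0.32 + 0.96
 = 1.6

1.6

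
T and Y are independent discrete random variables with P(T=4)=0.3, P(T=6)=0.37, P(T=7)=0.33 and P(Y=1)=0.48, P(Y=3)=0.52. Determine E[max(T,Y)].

5.73

E[max(T,Y)] = Σ_t Σ_y max(t,y) · P(T=t)P(Y=y)
 = 4·0.144 + 4·0.156 + 6·0.1776 + 6·0.1924 + 7·0.1584 + 7·0.1716
 = 0.576 + 0.624 + 1.0656 + 1.1544 + 1.1088 + 1.2012
 = 5.73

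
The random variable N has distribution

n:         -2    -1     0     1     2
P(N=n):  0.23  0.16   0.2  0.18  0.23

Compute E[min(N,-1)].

E[min(N,-1)] = Σ min(n,-1)·P(N=n)
 = (-2)·0.23 + (-1)·0.16 + (-1)·0.2 + (-1)·0.18 + (-1)·0.23
 = (-0.46) + (-0.16) + (-0.2) + (-0.18) + (-0.23)
 = -1.23

-1.23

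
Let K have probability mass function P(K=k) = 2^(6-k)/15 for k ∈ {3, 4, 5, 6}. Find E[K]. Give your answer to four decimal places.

E[K] = Σ k·P(K=k)
 = 3·8/15 + 4·4/15 + 5·2/15 + 6·1/15
 = 8/5 + 16/15 + 2/3 + 2/5
 = 56/15

3.7333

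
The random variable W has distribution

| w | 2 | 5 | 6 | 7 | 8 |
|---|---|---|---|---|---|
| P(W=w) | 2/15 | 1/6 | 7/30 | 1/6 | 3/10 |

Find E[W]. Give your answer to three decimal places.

6.067

E[W] = Σ w·P(W=w)
 = 2·2/15 + 5·1/6 + 6·7/30 + 7·1/6 + 8·3/10
 = 4/15 + 5/6 + 7/5 + 7/6 + 12/5
 = 91/15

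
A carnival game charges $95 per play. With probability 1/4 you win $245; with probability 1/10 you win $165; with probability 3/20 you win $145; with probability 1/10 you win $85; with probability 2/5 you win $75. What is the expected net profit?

43

E[payout] = 245·1/4 + 165·1/10 + 145·3/20 + 85·1/10 + 75·2/5
 = 245/4 + 33/2 + 87/4 + 17/2 + 30
 = 138
Net = 138 - 95 = 43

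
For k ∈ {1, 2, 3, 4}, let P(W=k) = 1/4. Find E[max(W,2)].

2.75

E[max(W,2)] = Σ max(w,2)·P(W=w)
 = 2·1/4 + 2·1/4 + 3·1/4 + 4·1/4
 = 1/2 + 1/2 + 3/4 + 1
 = 11/4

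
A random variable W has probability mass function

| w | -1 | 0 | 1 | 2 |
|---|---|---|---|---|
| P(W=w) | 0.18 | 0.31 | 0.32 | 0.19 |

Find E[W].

E[W] = Σ w·P(W=w)
 = (-1)·0.18 + 0·0.31 + 1·0.32 + 2·0.19
 = (-0.18) + 0 + 0.32 + 0.38
 = 0.52

0.52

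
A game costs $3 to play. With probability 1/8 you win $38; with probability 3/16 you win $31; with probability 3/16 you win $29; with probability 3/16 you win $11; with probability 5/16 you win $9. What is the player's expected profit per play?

E[payout] = 38·1/8 + 31·3/16 + 29·3/16 + 11·3/16 + 9·5/16
 = 19/4 + 93/16 + 87/16 + 33/16 + 45/16
 = 167/8
Net = 167/8 - 3 = 143/8

17.875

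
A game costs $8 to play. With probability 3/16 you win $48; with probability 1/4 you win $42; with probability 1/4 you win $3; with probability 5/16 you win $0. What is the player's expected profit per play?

12.25

E[payout] = 48·3/16 + 42·1/4 + 3·1/4 + 0·5/16
 = 9 + 21/2 + 3/4 + 0
 = 81/4
Net = 81/4 - 8 = 49/4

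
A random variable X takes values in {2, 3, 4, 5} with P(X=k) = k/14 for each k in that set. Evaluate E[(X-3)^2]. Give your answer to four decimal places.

E[(X-3)^2] = Σ (x-3)^2·P(X=x)
 = 1·1/7 + 0·3/14 + 1·2/7 + 4·5/14
 = 1/7 + 0 + 2/7 + 10/7
 = 13/7

1.8571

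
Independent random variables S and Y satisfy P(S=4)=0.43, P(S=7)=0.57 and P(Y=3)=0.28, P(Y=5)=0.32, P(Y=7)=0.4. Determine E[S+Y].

10.95

E[S+Y] = Σ_s Σ_y (s+y) · P(S=s)P(Y=y)
 = 7·0.1204 + 9·0.1376 + 11·0.172 + 10·0.1596 + 12·0.1824 + 14·0.228
 = 0.8428 + 1.2384 + 1.892 + 1.596 + 2.1888 + 3.192
 = 10.95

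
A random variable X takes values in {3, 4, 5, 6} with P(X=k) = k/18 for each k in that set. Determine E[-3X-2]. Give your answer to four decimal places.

-16.3333

E[-3X-2] = Σ (-3x-2)·P(X=x)
 = (-11)·1/6 + (-14)·2/9 + (-17)·5/18 + (-20)·1/3
 = (-11/6) + (-28/9) + (-85/18) + (-20/3)
 = -49/3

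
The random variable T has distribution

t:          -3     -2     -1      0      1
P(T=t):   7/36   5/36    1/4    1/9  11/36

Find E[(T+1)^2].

E[(T+1)^2] = Σ (t+1)^2·P(T=t)
 = 4·7/36 + 1·5/36 + 0·1/4 + 1·1/9 + 4·11/36
 = 7/9 + 5/36 + 0 + 1/9 + 11/9
 = 9/4

2.25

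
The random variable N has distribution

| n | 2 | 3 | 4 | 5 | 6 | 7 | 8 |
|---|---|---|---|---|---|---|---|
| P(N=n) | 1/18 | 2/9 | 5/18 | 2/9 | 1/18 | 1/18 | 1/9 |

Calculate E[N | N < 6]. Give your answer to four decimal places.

P(N < 6) = 1/18 + 2/9 + 5/18 + 2/9 = 7/9.
E[N | N < 6] = [2·1/18 + 3·2/9 + 4·5/18 + 5·2/9] / (7/9)
 = 3 / (7/9)
 = 27/7

3.8571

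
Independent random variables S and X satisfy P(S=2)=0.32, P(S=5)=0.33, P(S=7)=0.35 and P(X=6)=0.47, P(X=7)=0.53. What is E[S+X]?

E[S+X] = Σ_s Σ_x (s+x) · P(S=s)P(X=x)
 = 8·0.1504 + 9·0.1696 + 11·0.1551 + 12·0.1749 + 13·0.1645 + 14·0.1855
 = 1.2032 + 1.5264 + 1.7061 + 2.0988 + 2.1385 + 2.597
 = 11.27

11.27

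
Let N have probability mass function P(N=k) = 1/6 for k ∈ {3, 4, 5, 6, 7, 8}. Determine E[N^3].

214.5

E[N^3] = Σ n^3·P(N=n)
 = 27·1/6 + 64·1/6 + 125·1/6 + 216·1/6 + 343·1/6 + 512·1/6
 = 9/2 + 32/3 + 125/6 + 36 + 343/6 + 256/3
 = 429/2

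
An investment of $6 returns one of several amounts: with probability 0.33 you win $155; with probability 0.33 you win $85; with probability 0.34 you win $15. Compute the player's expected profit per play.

E[payout] = 155·0.33 + 85·0.33 + 15·0.34
 = 51.15 + 28.05 + 5.1
 = 84.3
Net = 84.3 - 6 = 78.3

78.3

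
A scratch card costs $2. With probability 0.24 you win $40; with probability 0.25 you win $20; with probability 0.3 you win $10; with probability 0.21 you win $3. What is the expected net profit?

E[payout] = 40·0.24 + 20·0.25 + 10·0.3 + 3·0.21
 = 9.6 + 5 + 3 + 0.63
 = 18.23
Net = 18.23 - 2 = 16.23

16.23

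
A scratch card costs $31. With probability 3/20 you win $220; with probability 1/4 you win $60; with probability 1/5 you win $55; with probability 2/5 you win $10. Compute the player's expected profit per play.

E[payout] = 220·3/20 + 60·1/4 + 55·1/5 + 10·2/5
 = 33 + 15 + 11 + 4
 = 63
Net = 63 - 31 = 32

32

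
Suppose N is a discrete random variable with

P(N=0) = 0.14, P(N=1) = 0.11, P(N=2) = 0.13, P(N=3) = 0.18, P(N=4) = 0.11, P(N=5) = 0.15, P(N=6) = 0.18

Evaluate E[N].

3.18

E[N] = Σ n·P(N=n)
 = 0·0.14 + 1·0.11 + 2·0.13 + 3·0.18 + 4·0.11 + 5·0.15 + 6·0.18
 = 0 + 0.11 + 0.26 + 0.54 + 0.44 + 0.75 + 1.08
 = 3.18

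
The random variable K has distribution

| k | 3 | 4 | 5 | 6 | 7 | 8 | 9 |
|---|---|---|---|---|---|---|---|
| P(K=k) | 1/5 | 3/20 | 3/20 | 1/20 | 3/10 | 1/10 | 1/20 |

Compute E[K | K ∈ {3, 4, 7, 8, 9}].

5.6875

P(K ∈ {3, 4, 7, 8, 9}) = 1/5 + 3/20 + 3/10 + 1/10 + 1/20 = 4/5.
E[K | K ∈ {3, 4, 7, 8, 9}] = [3·1/5 + 4·3/20 + 7·3/10 + 8·1/10 + 9·1/20] / (4/5)
 = 91/20 / (4/5)
 = 91/16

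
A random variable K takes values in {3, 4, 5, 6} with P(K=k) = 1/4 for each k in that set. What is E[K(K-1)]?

E[K(K-1)] = Σ k(k-1)·P(K=k)
 = 6·1/4 + 12·1/4 + 20·1/4 + 30·1/4
 = 3/2 + 3 + 5 + 15/2
 = 17

17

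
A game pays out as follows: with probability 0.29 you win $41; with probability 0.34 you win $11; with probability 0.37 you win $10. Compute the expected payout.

E[payout] = 41·0.29 + 11·0.34 + 10·0.37
 = 11.89 + 3.74 + 3.7
 = 19.33

19.33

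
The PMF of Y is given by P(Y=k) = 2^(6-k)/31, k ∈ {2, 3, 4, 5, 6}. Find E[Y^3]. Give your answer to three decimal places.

E[Y^3] = Σ y^3·P(Y=y)
 = 8·16/31 + 27·8/31 + 64·4/31 + 125·2/31 + 216·1/31
 = 128/31 + 216/31 + 256/31 + 250/31 + 216/31
 = 1066/31

34.387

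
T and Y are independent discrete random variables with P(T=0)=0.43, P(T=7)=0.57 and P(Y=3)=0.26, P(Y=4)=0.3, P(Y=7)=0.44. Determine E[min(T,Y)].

2.8842

E[min(T,Y)] = Σ_t Σ_y min(t,y) · P(T=t)P(Y=y)
 = 0·0.1118 + 0·0.129 + 0·0.1892 + 3·0.1482 + 4·0.171 + 7·0.2508
 = 0 + 0 + 0 + 0.4446 + 0.684 + 1.7556
 = 2.8842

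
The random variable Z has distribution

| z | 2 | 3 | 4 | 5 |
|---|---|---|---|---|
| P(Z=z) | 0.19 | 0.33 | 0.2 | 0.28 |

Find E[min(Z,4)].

3.29

E[min(Z,4)] = Σ min(z,4)·P(Z=z)
 = 2·0.19 + 3·0.33 + 4·0.2 + 4·0.28
 = 0.38 + 0.99 + 0.8 + 1.12
 = 3.29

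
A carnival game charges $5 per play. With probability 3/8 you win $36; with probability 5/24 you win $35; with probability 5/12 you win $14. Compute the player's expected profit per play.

21.625

E[payout] = 36·3/8 + 35·5/24 + 14·5/12
 = 27/2 + 175/24 + 35/6
 = 213/8
Net = 213/8 - 5 = 173/8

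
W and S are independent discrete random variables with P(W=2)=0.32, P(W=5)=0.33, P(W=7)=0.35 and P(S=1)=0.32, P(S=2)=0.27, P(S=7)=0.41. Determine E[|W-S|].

E[|W-S|] = Σ_w Σ_s |w-s| · P(W=w)P(S=s)
 = 1·0.1024 + 0·0.0864 + 5·0.1312 + 4·0.1056 + 3·0.0891 + 2·0.1353 + 6·0.112 + 5·0.0945 + 0·0.1435
 = 0.1024 + 0 + 0.656 + 0.4224 + 0.2673 + 0.2706 + 0.672 + 0.4725 + 0
 = 2.8632

2.8632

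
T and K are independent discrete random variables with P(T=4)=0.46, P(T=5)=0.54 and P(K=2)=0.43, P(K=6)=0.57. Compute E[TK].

19.4312

E[TK] = Σ_t Σ_k tk · P(T=t)P(K=k)
 = 8·0.1978 + 24·0.2622 + 10·0.2322 + 30·0.3078
 = 1.5824 + 6.2928 + 2.322 + 9.234
 = 19.4312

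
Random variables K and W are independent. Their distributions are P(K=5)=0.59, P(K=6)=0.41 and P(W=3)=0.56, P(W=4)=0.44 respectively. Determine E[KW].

E[KW] = Σ_k Σ_w kw · P(K=k)P(W=w)
 = 15·0.3304 + 20·0.2596 + 18·0.2296 + 24·0.1804
 = 4.956 + 5.192 + 4.1328 + 4.3296
 = 18.6104

18.6104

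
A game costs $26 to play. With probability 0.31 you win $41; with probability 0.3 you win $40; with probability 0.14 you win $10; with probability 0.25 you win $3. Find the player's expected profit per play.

E[payout] = 41·0.31 + 40·0.3 + 10·0.14 + 3·0.25
 = 12.71 + 12 + 1.4 + 0.75
 = 26.86
Net = 26.86 - 26 = 0.86

0.86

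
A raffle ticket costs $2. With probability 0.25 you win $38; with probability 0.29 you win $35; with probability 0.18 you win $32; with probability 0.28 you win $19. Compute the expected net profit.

28.73

E[payout] = 38·0.25 + 35·0.29 + 32·0.18 + 19·0.28
 = 9.5 + 10.15 + 5.76 + 5.32
 = 30.73
Net = 30.73 - 2 = 28.73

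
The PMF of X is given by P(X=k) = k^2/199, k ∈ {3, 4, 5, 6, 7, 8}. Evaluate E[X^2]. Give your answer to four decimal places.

43.9950

E[X^2] = Σ x^2·P(X=x)
 = 9·9/199 + 16·16/199 + 25·25/199 + 36·36/199 + 49·49/199 + 64·64/199
 = 81/199 + 256/199 + 625/199 + 1296/199 + 2401/199 + 4096/199
 = 8755/199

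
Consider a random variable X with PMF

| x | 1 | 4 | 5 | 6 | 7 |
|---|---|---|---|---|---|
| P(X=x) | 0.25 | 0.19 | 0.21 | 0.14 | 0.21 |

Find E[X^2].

E[X^2] = Σ x^2·P(X=x)
 = 1·0.25 + 16·0.19 + 25·0.21 + 36·0.14 + 49·0.21
 = 0.25 + 3.04 + 5.25 + 5.04 + 10.29
 = 23.87

23.87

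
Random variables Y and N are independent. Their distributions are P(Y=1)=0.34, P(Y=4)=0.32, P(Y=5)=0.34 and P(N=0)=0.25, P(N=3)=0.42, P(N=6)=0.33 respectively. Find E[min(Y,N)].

2.07

E[min(Y,N)] = Σ_y Σ_n min(y,n) · P(Y=y)P(N=n)
 = 0·0.085 + 1·0.1428 + 1·0.1122 + 0·0.08 + 3·0.1344 + 4·0.1056 + 0·0.085 + 3·0.1428 + 5·0.1122
 = 0 + 0.1428 + 0.1122 + 0 + 0.4032 + 0.4224 + 0 + 0.4284 + 0.561
 = 2.07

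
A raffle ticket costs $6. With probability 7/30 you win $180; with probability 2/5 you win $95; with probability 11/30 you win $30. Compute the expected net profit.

E[payout] = 180·7/30 + 95·2/5 + 30·11/30
 = 42 + 38 + 11
 = 91
Net = 91 - 6 = 85

85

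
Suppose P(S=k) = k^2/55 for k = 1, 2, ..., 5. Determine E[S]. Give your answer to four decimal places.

E[S] = Σ s·P(S=s)
 = 1·1/55 + 2·4/55 + 3·9/55 + 4·16/55 + 5·5/11
 = 1/55 + 8/55 + 27/55 + 64/55 + 25/11
 = 45/11

4.0909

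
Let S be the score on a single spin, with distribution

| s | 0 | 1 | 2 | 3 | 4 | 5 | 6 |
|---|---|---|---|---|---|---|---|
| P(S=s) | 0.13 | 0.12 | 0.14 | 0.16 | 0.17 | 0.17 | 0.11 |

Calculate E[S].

3.07

E[S] = Σ s·P(S=s)
 = 0·0.13 + 1·0.12 + 2·0.14 + 3·0.16 + 4·0.17 + 5·0.17 + 6·0.11
 = 0 + 0.12 + 0.28 + 0.48 + 0.68 + 0.85 + 0.66
 = 3.07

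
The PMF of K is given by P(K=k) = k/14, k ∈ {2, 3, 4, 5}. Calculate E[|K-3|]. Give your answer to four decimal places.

E[|K-3|] = Σ |k-3|·P(K=k)
 = 1·1/7 + 0·3/14 + 1·2/7 + 2·5/14
 = 1/7 + 0 + 2/7 + 5/7
 = 8/7

1.1429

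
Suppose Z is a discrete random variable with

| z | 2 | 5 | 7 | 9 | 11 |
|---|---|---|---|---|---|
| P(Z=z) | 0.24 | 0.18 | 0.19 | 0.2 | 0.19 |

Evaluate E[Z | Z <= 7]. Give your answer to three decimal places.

4.443

P(Z <= 7) = 0.24 + 0.18 + 0.19 = 0.61.
E[Z | Z <= 7] = [2·0.24 + 5·0.18 + 7·0.19] / 0.61
 = 2.71 / 0.61
 = 271/61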